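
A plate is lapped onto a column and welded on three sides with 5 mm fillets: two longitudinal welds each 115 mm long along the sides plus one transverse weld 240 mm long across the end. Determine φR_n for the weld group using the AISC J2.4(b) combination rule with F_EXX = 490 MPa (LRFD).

t_e = 0.707 × 5 = 3.535 mm.
R_nwl = 0.6 × 490 × 3.535 × 230 × 10⁻³ = 239 kN (longitudinal, 2 welds).
R_nwt = 0.6 × 490 × 3.535 × 240 × 10⁻³ = 249.4 kN (transverse, base value).
(i) R_nwl + R_nwt = 488.5 kN; (ii) 0.85 R_nwl + 1.5 R_nwt = 577.3 kN.
R_n = max = 577.3 kN [governs: (ii)]; φR_n = 433 kN.

φR_n ≈ 433 kN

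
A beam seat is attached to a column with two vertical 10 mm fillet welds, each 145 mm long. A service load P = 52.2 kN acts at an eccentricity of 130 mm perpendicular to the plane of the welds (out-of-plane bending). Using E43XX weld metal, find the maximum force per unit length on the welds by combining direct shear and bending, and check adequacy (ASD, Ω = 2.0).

f_max ≈ 985 N/mm; NOT adequate

E43XX → F_EXX = 430 MPa.
L_w = 2 × 145 = 290 mm; section modulus (unit throat) S = 2 × L²/6 = 7008 mm².
Direct shear f_v = P/L_w = 52.2×10³/290 = 180 N/mm.
Moment M = P × e = 52.2×10³ × 130 = 6786000 N·mm; bending f_b = M/S = 968.3 N/mm.
f_max = √(f_v² + f_b²) = √(180² + 968.3²) = 984.9 N/mm.
r_n/Ω = (1/2.0) × 0.6 × 430 × (0.707 × 10) = 912 N/mm → NOT adequate.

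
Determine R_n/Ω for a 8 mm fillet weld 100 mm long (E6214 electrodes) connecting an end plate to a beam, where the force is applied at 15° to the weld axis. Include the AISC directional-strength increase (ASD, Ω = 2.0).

R_n/Ω ≈ 112 kN

E62XX → F_EXX = 620 MPa.
t_e = 0.707 × 8 = 5.656 mm; A_we = 5.656 × 100 = 565.6 mm².
Directional factor: 1.0 + 0.5 sin^1.5(15°) = 1.066.
F_nw = 0.6 × 620 × 1.066 = 396.5 MPa.
R_n/Ω = (396.5 × 565.6) / 2.0 × 10⁻³ = 112.1 kN.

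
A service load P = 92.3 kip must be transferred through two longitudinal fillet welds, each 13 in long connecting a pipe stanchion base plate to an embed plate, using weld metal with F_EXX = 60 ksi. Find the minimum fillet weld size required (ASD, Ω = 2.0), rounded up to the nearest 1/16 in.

w = 5/16 in

Total weld length L = 26 in.
Required throat t_e = P × Ω / (0.6 F_EXX × L) = 92.3 × 2.0 / (0.6 × 60 × 26) = 0.1972 in.
Required leg w = t_e / 0.707 = 0.279 in → use 5/16 in.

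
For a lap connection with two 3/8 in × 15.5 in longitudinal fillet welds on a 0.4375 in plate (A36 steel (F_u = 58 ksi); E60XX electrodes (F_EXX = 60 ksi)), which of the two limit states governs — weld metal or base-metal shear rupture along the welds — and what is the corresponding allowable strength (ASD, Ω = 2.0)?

t_e = 0.707 × 0.375 = 0.2651 in; L = 31 in.
Weld metal: R_n/Ω = (1/2.0) × 0.6 × 60 × 0.2651 × 31 = 147.9 kip.
Base metal (shear rupture): R_n/Ω = (1/2.0) × 0.6 × 58 × 0.4375 × 31 = 236 kip.
Governing: weld metal.

R_n/Ω ≈ 148 kip (weld metal governs)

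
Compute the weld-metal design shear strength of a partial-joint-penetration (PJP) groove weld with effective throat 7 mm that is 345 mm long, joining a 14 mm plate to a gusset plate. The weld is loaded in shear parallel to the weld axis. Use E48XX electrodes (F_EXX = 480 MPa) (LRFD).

φR_n ≈ 522 kN

Effective throat (given) t_e = 7 mm.
A_we = 7 × 345 = 2415 mm².
F_nw = 0.6 F_EXX = 288 MPa.
φR_n = 0.75 × 288 × 2415 × 10⁻³ = 521.6 kN.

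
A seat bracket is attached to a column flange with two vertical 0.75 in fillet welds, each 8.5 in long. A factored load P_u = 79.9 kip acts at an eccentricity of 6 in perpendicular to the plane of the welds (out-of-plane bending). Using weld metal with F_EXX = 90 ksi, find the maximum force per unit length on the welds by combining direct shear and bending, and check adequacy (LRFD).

L_w = 2 × 8.5 = 17 in; section modulus (unit throat) S = 2 × L²/6 = 24.08 in².
Direct shear f_v = P/L_w = 79.9/17 = 4.7 kip/in.
Moment M = P × e = 79.9 × 6 = 479.4 kip·in; bending f_b = M/S = 19.91 kip/in.
f_max = √(f_v² + f_b²) = √(4.7² + 19.91²) = 20.45 kip/in.
φr_n = 0.75 × 0.6 × 90 × (0.707 × 0.75) = 21.48 kip/in → adequate.

f_max ≈ 20.5 kip/in; adequate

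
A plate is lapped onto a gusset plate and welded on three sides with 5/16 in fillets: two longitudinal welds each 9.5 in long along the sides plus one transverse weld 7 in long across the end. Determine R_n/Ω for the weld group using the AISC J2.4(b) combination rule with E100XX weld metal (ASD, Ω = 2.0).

R_n/Ω ≈ 177 kips

E100XX → F_EXX = 100 ksi.
t_e = 0.707 × 0.3125 = 0.2209 in.
R_nwl = 0.6 × 100 × 0.2209 × 19 = 251.9 kips (longitudinal, 2 welds).
R_nwt = 0.6 × 100 × 0.2209 × 7 = 92.79 kips (transverse, base value).
(i) R_nwl + R_nwt = 344.7 kips; (ii) 0.85 R_nwl + 1.5 R_nwt = 353.3 kips.
R_n = max = 353.3 kips [governs: (ii)]; R_n/Ω = 176.6 kips.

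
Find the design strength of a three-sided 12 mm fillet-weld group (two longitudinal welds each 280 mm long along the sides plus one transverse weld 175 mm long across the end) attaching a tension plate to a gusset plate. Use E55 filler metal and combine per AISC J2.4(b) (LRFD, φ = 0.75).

φR_n ≈ 1550 kN

E55XX → F_EXX = 550 MPa.
t_e = 0.707 × 12 = 8.484 mm.
R_nwl = 0.6 × 550 × 8.484 × 560 × 10⁻³ = 1568 kN (longitudinal, 2 welds).
R_nwt = 0.6 × 550 × 8.484 × 175 × 10⁻³ = 490 kN (transverse, base value).
(i) R_nwl + R_nwt = 2058 kN; (ii) 0.85 R_nwl + 1.5 R_nwt = 2068 kN.
R_n = max = 2068 kN [governs: (ii)]; φR_n = 1551 kN.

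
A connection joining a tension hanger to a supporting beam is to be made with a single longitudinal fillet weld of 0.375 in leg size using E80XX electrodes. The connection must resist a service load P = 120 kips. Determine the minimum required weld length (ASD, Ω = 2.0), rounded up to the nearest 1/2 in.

L = 19 in

E80XX → F_EXX = 80 ksi.
Throat t_e = 0.707 × 0.375 = 0.2651 in.
r_n/Ω = (0.6 × 80 × 0.2651) / 2.0 = 6.363 kip/in.
L_req = P / (r_n/Ω) = 120 / 6.363 = 18.86 in total.
Round up → use L = 19 in.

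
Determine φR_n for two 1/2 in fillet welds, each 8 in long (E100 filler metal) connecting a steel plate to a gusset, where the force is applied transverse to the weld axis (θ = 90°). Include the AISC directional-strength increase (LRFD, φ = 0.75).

E100XX → F_EXX = 100 ksi.
t_e = 0.707 × 0.5 = 0.3535 in; A_we = 0.3535 × 16 = 5.656 in².
Directional factor: 1.0 + 0.5 sin^1.5(90°) = 1.5.
F_nw = 0.6 × 100 × 1.5 = 90 ksi.
φR_n = 0.75 × 90 × 5.656 = 381.8 kip.

φR_n ≈ 382 kip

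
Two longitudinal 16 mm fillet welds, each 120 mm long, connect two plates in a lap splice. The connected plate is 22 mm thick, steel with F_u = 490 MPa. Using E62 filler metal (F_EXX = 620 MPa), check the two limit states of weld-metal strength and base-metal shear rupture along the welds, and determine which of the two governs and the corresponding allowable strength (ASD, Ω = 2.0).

t_e = 0.707 × 16 = 11.31 mm; L = 240 mm.
Weld metal: R_n/Ω = (1/2.0) × 0.6 × 620 × 11.31 × 240 × 10⁻³ = 505 kN.
Base metal (shear rupture): R_n/Ω = (1/2.0) × 0.6 × 490 × 22 × 240 × 10⁻³ = 776.2 kN.
Governing: weld metal.

R_n/Ω ≈ 505 kN (weld metal governs)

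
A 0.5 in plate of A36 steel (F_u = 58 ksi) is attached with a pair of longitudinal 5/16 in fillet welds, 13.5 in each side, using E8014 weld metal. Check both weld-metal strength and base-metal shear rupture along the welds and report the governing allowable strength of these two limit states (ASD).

R_n/Ω ≈ 143 kips (weld metal governs)

E80XX → F_EXX = 80 ksi.
t_e = 0.707 × 0.3125 = 0.2209 in; L = 27 in.
Weld metal: R_n/Ω = (1/2.0) × 0.6 × 80 × 0.2209 × 27 = 143.2 kips.
Base metal (shear rupture): R_n/Ω = (1/2.0) × 0.6 × 58 × 0.5 × 27 = 234.9 kips.
Governing: weld metal.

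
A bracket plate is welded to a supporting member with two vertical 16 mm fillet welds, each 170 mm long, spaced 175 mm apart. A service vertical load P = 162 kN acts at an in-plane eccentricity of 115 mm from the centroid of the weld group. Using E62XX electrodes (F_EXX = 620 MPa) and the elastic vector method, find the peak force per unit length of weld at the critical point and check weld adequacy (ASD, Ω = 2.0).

f_max ≈ 1060 N/mm; adequate

Total weld length L_w = 340 mm. Treat welds as unit-width lines.
Polar moment about centroid: J = 2[d³/12 + d(b/2)²] = 2[170³/12 + 170×87.5²] = 3422000 mm³.
Direct shear f_v = P/L_w = 162×10³ / 340 = 476.5 N/mm (vertical).
Torsion M = P·e = 162×10³ × 115 = 18630000 N·mm.
Critical point at (x, y) = (87.5, 85) from centroid. f_tx = M·y/J = 462.8 N/mm; f_ty = M·x/J = 476.4 N/mm.
Resultant f_max = √[f_tx² + (f_v + f_ty)²] = √[462.8² + (476.5 + 476.4)²] = 1059 N/mm.
Capacity per unit length: r_n/Ω = (1/2.0) × 0.6 × 620 × (0.707 × 16) = 2104 N/mm.
1059 ≤ 2104 → adequate.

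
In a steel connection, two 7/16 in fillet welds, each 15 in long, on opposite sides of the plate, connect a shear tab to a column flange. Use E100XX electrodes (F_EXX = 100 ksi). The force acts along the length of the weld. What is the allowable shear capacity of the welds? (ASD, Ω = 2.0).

Effective throat t_e = 0.707 × 0.4375 = 0.3093 in.
Total length L = 30 in; A_we = 0.3093 × 30 = 9.279 in².
F_nw = 0.6 F_EXX = 0.6 × 100 = 60 ksi.
R_n = 60 × 9.279 = 556.8 kips; R_n/Ω = 556.8/2.0 = 278.4 kips.

R_n/Ω ≈ 278 kips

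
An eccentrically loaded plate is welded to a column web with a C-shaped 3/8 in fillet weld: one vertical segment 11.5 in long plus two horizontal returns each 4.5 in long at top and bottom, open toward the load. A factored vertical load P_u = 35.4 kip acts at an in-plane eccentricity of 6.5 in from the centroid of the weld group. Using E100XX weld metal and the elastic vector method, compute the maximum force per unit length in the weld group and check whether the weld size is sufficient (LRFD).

f_max ≈ 4.48 kip/in; adequate

E100XX → F_EXX = 100 ksi.
Total weld length L_w = 20.5 in. Treat welds as unit-width lines.
Centroid: x̄ = 2×4.5×2.25 / 20.5 = 0.9878 in from the vertical weld.
Polar moment about centroid: J = I_x + I_y = [11.5³/12 + 2×4.5×5.75²] + [11.5×0.9878² + 2(4.5³/12 + 4.5×1.262²)] = 465 in³.
Direct shear f_v = P/L_w = 35.4 / 20.5 = 1.727 kip/in (vertical).
Torsion M = P·e = 35.4 × 6.5 = 230.1 kip·in.
Critical point at (x, y) = (3.512, 5.75) from centroid. f_tx = M·y/J = 2.845 kip/in; f_ty = M·x/J = 1.738 kip/in.
Resultant f_max = √[f_tx² + (f_v + f_ty)²] = √[2.845² + (1.727 + 1.738)²] = 4.483 kip/in.
Capacity per unit length: φr_n = 0.75 × 0.6 × 100 × (0.707 × 0.375) = 11.93 kip/in.
4.483 ≤ 11.93 → adequate.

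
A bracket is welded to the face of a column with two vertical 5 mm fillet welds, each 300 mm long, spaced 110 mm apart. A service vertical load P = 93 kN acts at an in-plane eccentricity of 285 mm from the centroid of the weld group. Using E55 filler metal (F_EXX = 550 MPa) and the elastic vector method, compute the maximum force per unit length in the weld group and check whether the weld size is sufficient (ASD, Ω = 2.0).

f_max ≈ 738 N/mm; NOT adequate

Total weld length L_w = 600 mm. Treat welds as unit-width lines.
Polar moment about centroid: J = 2[d³/12 + d(b/2)²] = 2[300³/12 + 300×55²] = 6315000 mm³.
Direct shear f_v = P/L_w = 93×10³ / 600 = 155 N/mm (vertical).
Torsion M = P·e = 93×10³ × 285 = 26505000 N·mm.
Critical point at (x, y) = (55, 150) from centroid. f_tx = M·y/J = 629.6 N/mm; f_ty = M·x/J = 230.8 N/mm.
Resultant f_max = √[f_tx² + (f_v + f_ty)²] = √[629.6² + (155 + 230.8)²] = 738.4 N/mm.
Capacity per unit length: r_n/Ω = (1/2.0) × 0.6 × 550 × (0.707 × 5) = 583.3 N/mm.
738.4 > 583.3 → NOT adequate.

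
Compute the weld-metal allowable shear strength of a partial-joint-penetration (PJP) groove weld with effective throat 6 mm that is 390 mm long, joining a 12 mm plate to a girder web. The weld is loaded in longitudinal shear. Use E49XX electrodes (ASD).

R_n/Ω ≈ 344 kN

E49XX → F_EXX = 490 MPa.
Effective throat (given) t_e = 6 mm.
A_we = 6 × 390 = 2340 mm².
F_nw = 0.6 F_EXX = 294 MPa.
R_n/Ω = (294 × 2340) / 2.0 × 10⁻³ = 344 kN.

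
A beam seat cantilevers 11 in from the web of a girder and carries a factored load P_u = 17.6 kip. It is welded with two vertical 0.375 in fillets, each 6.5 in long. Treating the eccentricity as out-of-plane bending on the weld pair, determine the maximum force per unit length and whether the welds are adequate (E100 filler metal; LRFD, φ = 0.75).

E100XX → F_EXX = 100 ksi.
L_w = 2 × 6.5 = 13 in; section modulus (unit throat) S = 2 × L²/6 = 14.08 in².
Direct shear f_v = P/L_w = 17.6/13 = 1.354 kip/in.
Moment M = P × e = 17.6 × 11 = 193.6 kip·in; bending f_b = M/S = 13.75 kip/in.
f_max = √(f_v² + f_b²) = √(1.354² + 13.75²) = 13.81 kip/in.
φr_n = 0.75 × 0.6 × 100 × (0.707 × 0.375) = 11.93 kip/in → NOT adequate.

f_max ≈ 13.8 kip/in; NOT adequate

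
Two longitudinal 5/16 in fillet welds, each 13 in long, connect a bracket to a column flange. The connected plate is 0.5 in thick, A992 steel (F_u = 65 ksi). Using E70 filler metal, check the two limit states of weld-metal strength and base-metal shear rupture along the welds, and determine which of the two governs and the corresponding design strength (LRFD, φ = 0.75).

φR_n ≈ 181 kip (weld metal governs)

E70XX → F_EXX = 70 ksi.
t_e = 0.707 × 0.3125 = 0.2209 in; L = 26 in.
Weld metal: φR_n = 0.75 × 0.6 × 70 × 0.2209 × 26 = 180.9 kip.
Base metal (shear rupture): φR_n = 0.75 × 0.6 × 65 × 0.5 × 26 = 380.2 kip.
Governing: weld metal.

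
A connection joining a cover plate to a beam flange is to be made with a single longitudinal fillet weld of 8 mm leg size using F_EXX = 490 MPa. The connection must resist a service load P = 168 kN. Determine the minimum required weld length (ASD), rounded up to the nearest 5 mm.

L = 205 mm

Throat t_e = 0.707 × 8 = 5.656 mm.
r_n/Ω = (0.6 × 490 × 5.656) / 2.0 = 831.4 N/mm = 0.8314 kN/mm.
L_req = P / (r_n/Ω) = 168 / 0.8314 = 202.1 mm total.
Round up → use L = 205 mm.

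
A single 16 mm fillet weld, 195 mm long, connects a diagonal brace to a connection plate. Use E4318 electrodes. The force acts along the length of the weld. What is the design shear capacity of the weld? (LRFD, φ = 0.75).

E43XX → F_EXX = 430 MPa.
Effective throat t_e = 0.707 × 16 = 11.31 mm.
Total length L = 195 mm; A_we = 11.31 × 195 = 2206 mm².
F_nw = 0.6 F_EXX = 0.6 × 430 = 258 MPa.
φR_n = 0.75 × 258 × 2206 × 10⁻³ = 426.8 kN.

φR_n ≈ 427 kN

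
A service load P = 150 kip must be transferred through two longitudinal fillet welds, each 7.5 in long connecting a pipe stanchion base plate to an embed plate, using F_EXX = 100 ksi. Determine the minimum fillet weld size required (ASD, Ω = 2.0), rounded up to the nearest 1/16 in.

w = 1/2 in

Total weld length L = 15 in.
Required throat t_e = P × Ω / (0.6 F_EXX × L) = 150 × 2.0 / (0.6 × 100 × 15) = 0.3333 in.
Required leg w = t_e / 0.707 = 0.4715 in → use 1/2 in.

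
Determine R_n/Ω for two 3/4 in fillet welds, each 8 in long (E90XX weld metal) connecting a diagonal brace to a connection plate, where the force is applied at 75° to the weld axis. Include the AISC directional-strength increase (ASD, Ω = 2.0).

E90XX → F_EXX = 90 ksi.
t_e = 0.707 × 0.75 = 0.5302 in; A_we = 0.5302 × 16 = 8.484 in².
Directional factor: 1.0 + 0.5 sin^1.5(75°) = 1.475.
F_nw = 0.6 × 90 × 1.475 = 79.63 ksi.
R_n/Ω = (79.63 × 8.484) / 2.0 = 337.8 kip.

R_n/Ω ≈ 338 kip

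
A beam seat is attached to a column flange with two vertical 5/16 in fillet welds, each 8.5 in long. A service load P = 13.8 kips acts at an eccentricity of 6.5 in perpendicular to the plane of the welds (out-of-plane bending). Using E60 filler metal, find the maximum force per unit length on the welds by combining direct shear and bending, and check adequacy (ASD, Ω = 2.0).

f_max ≈ 3.81 kip/in; adequate

E60XX → F_EXX = 60 ksi.
L_w = 2 × 8.5 = 17 in; section modulus (unit throat) S = 2 × L²/6 = 24.08 in².
Direct shear f_v = P/L_w = 13.8/17 = 0.8118 kip/in.
Moment M = P × e = 13.8 × 6.5 = 89.7 kip·in; bending f_b = M/S = 3.725 kip/in.
f_max = √(f_v² + f_b²) = √(0.8118² + 3.725²) = 3.812 kip/in.
r_n/Ω = (1/2.0) × 0.6 × 60 × (0.707 × 0.3125) = 3.977 kip/in → adequate.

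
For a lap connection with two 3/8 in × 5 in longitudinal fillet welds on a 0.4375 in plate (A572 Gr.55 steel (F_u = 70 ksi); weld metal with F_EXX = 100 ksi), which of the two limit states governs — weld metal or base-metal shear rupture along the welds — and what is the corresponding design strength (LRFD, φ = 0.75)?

φR_n ≈ 119 kip (weld metal governs)

t_e = 0.707 × 0.375 = 0.2651 in; L = 10 in.
Weld metal: φR_n = 0.75 × 0.6 × 100 × 0.2651 × 10 = 119.3 kip.
Base metal (shear rupture): φR_n = 0.75 × 0.6 × 70 × 0.4375 × 10 = 137.8 kip.
Governing: weld metal.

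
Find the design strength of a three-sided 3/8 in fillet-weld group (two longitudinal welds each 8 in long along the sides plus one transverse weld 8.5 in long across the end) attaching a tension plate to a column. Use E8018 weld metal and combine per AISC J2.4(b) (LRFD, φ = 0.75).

E80XX → F_EXX = 80 ksi.
t_e = 0.707 × 0.375 = 0.2651 in.
R_nwl = 0.6 × 80 × 0.2651 × 16 = 203.6 kip (longitudinal, 2 welds).
R_nwt = 0.6 × 80 × 0.2651 × 8.5 = 108.2 kip (transverse, base value).
(i) R_nwl + R_nwt = 311.8 kip; (ii) 0.85 R_nwl + 1.5 R_nwt = 335.3 kip.
R_n = max = 335.3 kip [governs: (ii)]; φR_n = 251.5 kip.

φR_n ≈ 251 kip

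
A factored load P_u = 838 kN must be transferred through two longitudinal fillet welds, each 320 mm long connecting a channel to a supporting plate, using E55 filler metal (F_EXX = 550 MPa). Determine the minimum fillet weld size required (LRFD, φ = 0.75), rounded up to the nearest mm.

Total weld length L = 640 mm.
Required throat t_e = P_u / (φ × 0.6 F_EXX × L) = 838 / (0.75 × 0.6 × 550 × 640 × 10⁻³) = 5.29 mm.
Required leg w = t_e / 0.707 = 7.483 mm → use 8 mm.

w = 8 mm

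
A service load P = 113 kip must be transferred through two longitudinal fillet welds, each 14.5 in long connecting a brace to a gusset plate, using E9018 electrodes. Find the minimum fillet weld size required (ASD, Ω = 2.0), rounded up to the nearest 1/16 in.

E90XX → F_EXX = 90 ksi.
Total weld length L = 29 in.
Required throat t_e = P × Ω / (0.6 F_EXX × L) = 113 × 2.0 / (0.6 × 90 × 29) = 0.1443 in.
Required leg w = t_e / 0.707 = 0.2041 in → use 1/4 in.

w = 1/4 in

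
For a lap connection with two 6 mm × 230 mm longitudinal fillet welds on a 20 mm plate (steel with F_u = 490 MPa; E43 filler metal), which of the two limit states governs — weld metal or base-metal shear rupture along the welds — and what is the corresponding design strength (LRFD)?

φR_n ≈ 378 kN (weld metal governs)

E43XX → F_EXX = 430 MPa.
t_e = 0.707 × 6 = 4.242 mm; L = 460 mm.
Weld metal: φR_n = 0.75 × 0.6 × 430 × 4.242 × 460 × 10⁻³ = 377.6 kN.
Base metal (shear rupture): φR_n = 0.75 × 0.6 × 490 × 20 × 460 × 10⁻³ = 2029 kN.
Governing: weld metal.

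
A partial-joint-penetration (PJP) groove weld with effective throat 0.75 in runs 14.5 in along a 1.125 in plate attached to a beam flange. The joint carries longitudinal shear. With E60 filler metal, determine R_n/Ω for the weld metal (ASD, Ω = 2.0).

E60XX → F_EXX = 60 ksi.
Effective throat (given) t_e = 0.75 in.
A_we = 0.75 × 14.5 = 10.88 in².
F_nw = 0.6 F_EXX = 36 ksi.
R_n/Ω = (36 × 10.88) / 2.0 = 195.8 kip.

R_n/Ω ≈ 196 kip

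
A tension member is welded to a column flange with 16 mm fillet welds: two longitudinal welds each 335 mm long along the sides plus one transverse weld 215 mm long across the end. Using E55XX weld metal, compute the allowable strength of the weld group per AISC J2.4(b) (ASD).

R_n/Ω ≈ 1660 kN

E55XX → F_EXX = 550 MPa.
t_e = 0.707 × 16 = 11.31 mm.
R_nwl = 0.6 × 550 × 11.31 × 670 × 10⁻³ = 2501 kN (longitudinal, 2 welds).
R_nwt = 0.6 × 550 × 11.31 × 215 × 10⁻³ = 802.6 kN (transverse, base value).
(i) R_nwl + R_nwt = 3304 kN; (ii) 0.85 R_nwl + 1.5 R_nwt = 3330 kN.
R_n = max = 3330 kN [governs: (ii)]; R_n/Ω = 1665 kN.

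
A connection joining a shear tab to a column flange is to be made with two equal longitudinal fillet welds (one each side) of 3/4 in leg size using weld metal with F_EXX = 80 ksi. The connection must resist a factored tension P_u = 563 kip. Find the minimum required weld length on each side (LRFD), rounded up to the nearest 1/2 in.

L = 15 in on each side

Throat t_e = 0.707 × 0.75 = 0.5302 in.
φr_n = 0.75 × 0.6 × 80 × 0.5302 = 19.09 kip/in.
L_req = P_u / φr_n = 563 / 19.09 = 29.49 in total.
Per side: 29.49 / 2 = 14.75 in.
Round up → use L = 15 in on each side.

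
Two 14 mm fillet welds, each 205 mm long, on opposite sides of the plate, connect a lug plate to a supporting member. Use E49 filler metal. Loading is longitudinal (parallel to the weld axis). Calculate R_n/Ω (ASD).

E49XX → F_EXX = 490 MPa.
Effective throat t_e = 0.707 × 14 = 9.898 mm.
Total length L = 410 mm; A_we = 9.898 × 410 = 4058 mm².
F_nw = 0.6 F_EXX = 0.6 × 490 = 294 MPa.
R_n = 294 × 4058 × 10⁻³ = 1193 kN; R_n/Ω = 1193/2.0 = 596.6 kN.

R_n/Ω ≈ 597 kN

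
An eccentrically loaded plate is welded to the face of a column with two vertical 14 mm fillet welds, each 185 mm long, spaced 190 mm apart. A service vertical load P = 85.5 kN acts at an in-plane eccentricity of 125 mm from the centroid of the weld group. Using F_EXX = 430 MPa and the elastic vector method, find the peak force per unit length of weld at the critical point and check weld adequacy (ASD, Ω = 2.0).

f_max ≈ 514 N/mm; adequate

Total weld length L_w = 370 mm. Treat welds as unit-width lines.
Polar moment about centroid: J = 2[d³/12 + d(b/2)²] = 2[185³/12 + 185×95²] = 4395000 mm³.
Direct shear f_v = P/L_w = 85.5×10³ / 370 = 231.1 N/mm (vertical).
Torsion M = P·e = 85.5×10³ × 125 = 10688000 N·mm.
Critical point at (x, y) = (95, 92.5) from centroid. f_tx = M·y/J = 225 N/mm; f_ty = M·x/J = 231 N/mm.
Resultant f_max = √[f_tx² + (f_v + f_ty)²] = √[225² + (231.1 + 231)²] = 514 N/mm.
Capacity per unit length: r_n/Ω = (1/2.0) × 0.6 × 430 × (0.707 × 14) = 1277 N/mm.
514 ≤ 1277 → adequate.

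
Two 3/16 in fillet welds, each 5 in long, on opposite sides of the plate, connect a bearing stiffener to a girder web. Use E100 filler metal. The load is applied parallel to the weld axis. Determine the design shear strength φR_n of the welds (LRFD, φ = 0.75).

E100XX → F_EXX = 100 ksi.
Effective throat t_e = 0.707 × 0.1875 = 0.1326 in.
Total length L = 10 in; A_we = 0.1326 × 10 = 1.326 in².
F_nw = 0.6 F_EXX = 0.6 × 100 = 60 ksi.
φR_n = 0.75 × 60 × 1.326 = 59.65 kips.

φR_n ≈ 59.7 kips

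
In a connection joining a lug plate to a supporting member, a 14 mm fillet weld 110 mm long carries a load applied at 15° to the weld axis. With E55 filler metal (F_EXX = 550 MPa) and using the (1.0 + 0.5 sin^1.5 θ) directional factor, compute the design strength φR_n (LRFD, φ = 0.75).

φR_n ≈ 287 kN

t_e = 0.707 × 14 = 9.898 mm; A_we = 9.898 × 110 = 1089 mm².
Directional factor: 1.0 + 0.5 sin^1.5(15°) = 1.066.
F_nw = 0.6 × 550 × 1.066 = 351.7 MPa.
φR_n = 0.75 × 351.7 × 1089 × 10⁻³ = 287.2 kN.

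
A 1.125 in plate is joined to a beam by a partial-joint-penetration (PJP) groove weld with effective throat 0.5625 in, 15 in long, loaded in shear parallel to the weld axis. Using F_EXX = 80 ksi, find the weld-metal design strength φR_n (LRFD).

Effective throat (given) t_e = 0.5625 in.
A_we = 0.5625 × 15 = 8.438 in².
F_nw = 0.6 F_EXX = 48 ksi.
φR_n = 0.75 × 48 × 8.438 = 303.8 kip.

φR_n ≈ 304 kip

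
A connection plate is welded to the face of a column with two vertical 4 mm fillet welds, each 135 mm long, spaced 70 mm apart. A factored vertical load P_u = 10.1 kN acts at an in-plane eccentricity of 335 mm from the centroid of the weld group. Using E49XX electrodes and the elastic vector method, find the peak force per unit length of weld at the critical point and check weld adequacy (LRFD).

f_max ≈ 366 N/mm; adequate

E49XX → F_EXX = 490 MPa.
Total weld length L_w = 270 mm. Treat welds as unit-width lines.
Polar moment about centroid: J = 2[d³/12 + d(b/2)²] = 2[135³/12 + 135×35²] = 740800 mm³.
Direct shear f_v = P/L_w = 10.1×10³ / 270 = 37.41 N/mm (vertical).
Torsion M = P·e = 10.1×10³ × 335 = 3383500 N·mm.
Critical point at (x, y) = (35, 67.5) from centroid. f_tx = M·y/J = 308.3 N/mm; f_ty = M·x/J = 159.9 N/mm.
Resultant f_max = √[f_tx² + (f_v + f_ty)²] = √[308.3² + (37.41 + 159.9)²] = 366 N/mm.
Capacity per unit length: φr_n = 0.75 × 0.6 × 490 × (0.707 × 4) = 623.6 N/mm.
366 ≤ 623.6 → adequate.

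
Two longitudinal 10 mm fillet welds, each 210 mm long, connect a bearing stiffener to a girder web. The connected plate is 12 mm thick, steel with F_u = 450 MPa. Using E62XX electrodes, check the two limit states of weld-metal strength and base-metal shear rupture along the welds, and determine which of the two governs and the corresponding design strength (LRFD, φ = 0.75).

E62XX → F_EXX = 620 MPa.
t_e = 0.707 × 10 = 7.07 mm; L = 420 mm.
Weld metal: φR_n = 0.75 × 0.6 × 620 × 7.07 × 420 × 10⁻³ = 828.5 kN.
Base metal (shear rupture): φR_n = 0.75 × 0.6 × 450 × 12 × 420 × 10⁻³ = 1021 kN.
Governing: weld metal.

φR_n ≈ 828 kN (weld metal governs)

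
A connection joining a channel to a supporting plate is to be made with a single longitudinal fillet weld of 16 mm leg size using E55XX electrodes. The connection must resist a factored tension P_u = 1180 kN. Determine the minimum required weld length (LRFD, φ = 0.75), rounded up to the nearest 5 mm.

E55XX → F_EXX = 550 MPa.
Throat t_e = 0.707 × 16 = 11.31 mm.
φr_n = 0.75 × 0.6 × 550 × 11.31 × 10⁻³ = 2.8 kN/mm.
L_req = P_u / φr_n = 1180 / 2.8 = 421.5 mm total.
Round up → use L = 425 mm.

L = 425 mm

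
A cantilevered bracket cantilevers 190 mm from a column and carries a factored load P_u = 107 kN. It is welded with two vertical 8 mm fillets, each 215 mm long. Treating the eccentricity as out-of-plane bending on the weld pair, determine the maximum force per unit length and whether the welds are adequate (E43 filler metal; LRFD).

E43XX → F_EXX = 430 MPa.
L_w = 2 × 215 = 430 mm; section modulus (unit throat) S = 2 × L²/6 = 15410 mm².
Direct shear f_v = P/L_w = 107×10³/430 = 248.8 N/mm.
Moment M = P × e = 107×10³ × 190 = 20330000 N·mm; bending f_b = M/S = 1319 N/mm.
f_max = √(f_v² + f_b²) = √(248.8² + 1319²) = 1343 N/mm.
φr_n = 0.75 × 0.6 × 430 × (0.707 × 8) = 1094 N/mm → NOT adequate.

f_max ≈ 1340 N/mm; NOT adequate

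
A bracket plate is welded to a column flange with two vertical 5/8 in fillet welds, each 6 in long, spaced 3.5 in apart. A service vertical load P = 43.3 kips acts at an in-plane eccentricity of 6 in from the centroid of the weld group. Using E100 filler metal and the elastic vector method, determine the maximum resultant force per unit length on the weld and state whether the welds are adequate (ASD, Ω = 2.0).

f_max ≈ 14.6 kip/in; NOT adequate

E100XX → F_EXX = 100 ksi.
Total weld length L_w = 12 in. Treat welds as unit-width lines.
Polar moment about centroid: J = 2[d³/12 + d(b/2)²] = 2[6³/12 + 6×1.75²] = 72.75 in³.
Direct shear f_v = P/L_w = 43.3 / 12 = 3.608 kip/in (vertical).
Torsion M = P·e = 43.3 × 6 = 259.8 kip·in.
Critical point at (x, y) = (1.75, 3) from centroid. f_tx = M·y/J = 10.71 kip/in; f_ty = M·x/J = 6.249 kip/in.
Resultant f_max = √[f_tx² + (f_v + f_ty)²] = √[10.71² + (3.608 + 6.249)²] = 14.56 kip/in.
Capacity per unit length: r_n/Ω = (1/2.0) × 0.6 × 100 × (0.707 × 0.625) = 13.26 kip/in.
14.56 > 13.26 → NOT adequate.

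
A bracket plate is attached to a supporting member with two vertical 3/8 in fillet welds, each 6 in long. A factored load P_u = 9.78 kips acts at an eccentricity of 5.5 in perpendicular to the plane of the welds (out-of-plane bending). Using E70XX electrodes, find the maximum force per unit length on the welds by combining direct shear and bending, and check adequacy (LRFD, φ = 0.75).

E70XX → F_EXX = 70 ksi.
L_w = 2 × 6 = 12 in; section modulus (unit throat) S = 2 × L²/6 = 12 in².
Direct shear f_v = P/L_w = 9.78/12 = 0.815 kip/in.
Moment M = P × e = 9.78 × 5.5 = 53.79 kip·in; bending f_b = M/S = 4.482 kip/in.
f_max = √(f_v² + f_b²) = √(0.815² + 4.482²) = 4.556 kip/in.
φr_n = 0.75 × 0.6 × 70 × (0.707 × 0.375) = 8.351 kip/in → adequate.

f_max ≈ 4.56 kip/in; adequate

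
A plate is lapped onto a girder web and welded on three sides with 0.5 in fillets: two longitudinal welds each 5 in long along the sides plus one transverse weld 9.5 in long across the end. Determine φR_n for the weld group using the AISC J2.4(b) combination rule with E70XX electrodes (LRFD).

φR_n ≈ 253 kips

E70XX → F_EXX = 70 ksi.
t_e = 0.707 × 0.5 = 0.3535 in.
R_nwl = 0.6 × 70 × 0.3535 × 10 = 148.5 kips (longitudinal, 2 welds).
R_nwt = 0.6 × 70 × 0.3535 × 9.5 = 141 kips (transverse, base value).
(i) R_nwl + R_nwt = 289.5 kips; (ii) 0.85 R_nwl + 1.5 R_nwt = 337.8 kips.
R_n = max = 337.8 kips [governs: (ii)]; φR_n = 253.3 kips.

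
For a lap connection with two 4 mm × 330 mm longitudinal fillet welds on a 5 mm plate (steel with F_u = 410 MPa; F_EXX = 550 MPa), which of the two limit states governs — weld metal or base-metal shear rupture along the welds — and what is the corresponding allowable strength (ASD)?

R_n/Ω ≈ 308 kN (weld metal governs)

t_e = 0.707 × 4 = 2.828 mm; L = 660 mm.
Weld metal: R_n/Ω = (1/2.0) × 0.6 × 550 × 2.828 × 660 × 10⁻³ = 308 kN.
Base metal (shear rupture): R_n/Ω = (1/2.0) × 0.6 × 410 × 5 × 660 × 10⁻³ = 405.9 kN.
Governing: weld metal.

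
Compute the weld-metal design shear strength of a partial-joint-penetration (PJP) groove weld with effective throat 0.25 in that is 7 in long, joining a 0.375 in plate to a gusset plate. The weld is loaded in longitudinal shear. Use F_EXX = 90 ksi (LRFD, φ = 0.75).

φR_n ≈ 70.9 kips

Effective throat (given) t_e = 0.25 in.
A_we = 0.25 × 7 = 1.75 in².
F_nw = 0.6 F_EXX = 54 ksi.
φR_n = 0.75 × 54 × 1.75 = 70.88 kips.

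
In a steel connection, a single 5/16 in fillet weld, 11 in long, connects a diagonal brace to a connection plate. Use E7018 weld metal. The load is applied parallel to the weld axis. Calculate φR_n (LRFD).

φR_n ≈ 76.6 kips

E70XX → F_EXX = 70 ksi.
Effective throat t_e = 0.707 × 0.3125 = 0.2209 in.
Total length L = 11 in; A_we = 0.2209 × 11 = 2.43 in².
F_nw = 0.6 F_EXX = 0.6 × 70 = 42 ksi.
φR_n = 0.75 × 42 × 2.43 = 76.55 kips.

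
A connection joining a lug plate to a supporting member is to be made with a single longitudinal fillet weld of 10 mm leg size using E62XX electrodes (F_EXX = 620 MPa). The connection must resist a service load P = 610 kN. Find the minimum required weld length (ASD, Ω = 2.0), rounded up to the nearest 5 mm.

Throat t_e = 0.707 × 10 = 7.07 mm.
r_n/Ω = (0.6 × 620 × 7.07) / 2.0 = 1315 N/mm = 1.315 kN/mm.
L_req = P / (r_n/Ω) = 610 / 1.315 = 463.9 mm total.
Round up → use L = 465 mm.

L = 465 mm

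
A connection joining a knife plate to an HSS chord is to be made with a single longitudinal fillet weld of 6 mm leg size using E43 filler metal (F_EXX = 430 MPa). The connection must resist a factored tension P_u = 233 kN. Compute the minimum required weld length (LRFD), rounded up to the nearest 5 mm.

Throat t_e = 0.707 × 6 = 4.242 mm.
φr_n = 0.75 × 0.6 × 430 × 4.242 × 10⁻³ = 0.8208 kN/mm.
L_req = P_u / φr_n = 233 / 0.8208 = 283.9 mm total.
Round up → use L = 285 mm.

L = 285 mm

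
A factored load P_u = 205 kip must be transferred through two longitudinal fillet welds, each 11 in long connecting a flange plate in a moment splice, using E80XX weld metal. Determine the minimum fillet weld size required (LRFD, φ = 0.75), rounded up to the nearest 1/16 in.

w = 3/8 in

E80XX → F_EXX = 80 ksi.
Total weld length L = 22 in.
Required throat t_e = P_u / (φ × 0.6 F_EXX × L) = 205 / (0.75 × 0.6 × 80 × 22) = 0.2588 in.
Required leg w = t_e / 0.707 = 0.3661 in → use 3/8 in.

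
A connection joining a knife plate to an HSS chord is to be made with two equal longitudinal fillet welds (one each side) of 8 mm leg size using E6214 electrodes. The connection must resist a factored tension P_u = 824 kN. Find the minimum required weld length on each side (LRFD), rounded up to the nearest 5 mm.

E62XX → F_EXX = 620 MPa.
Throat t_e = 0.707 × 8 = 5.656 mm.
φr_n = 0.75 × 0.6 × 620 × 5.656 × 10⁻³ = 1.578 kN/mm.
L_req = P_u / φr_n = 824 / 1.578 = 522.2 mm total.
Per side: 522.2 / 2 = 261.1 mm.
Round up → use L = 265 mm on each side.

L = 265 mm on each side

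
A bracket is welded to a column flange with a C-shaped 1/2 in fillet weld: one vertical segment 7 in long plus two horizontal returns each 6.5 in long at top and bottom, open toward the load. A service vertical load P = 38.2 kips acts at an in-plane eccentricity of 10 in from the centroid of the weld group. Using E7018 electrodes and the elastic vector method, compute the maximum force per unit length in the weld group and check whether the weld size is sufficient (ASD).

f_max ≈ 9.18 kip/in; NOT adequate

E70XX → F_EXX = 70 ksi.
Total weld length L_w = 20 in. Treat welds as unit-width lines.
Centroid: x̄ = 2×6.5×3.25 / 20 = 2.112 in from the vertical weld.
Polar moment about centroid: J = I_x + I_y = [7³/12 + 2×6.5×3.5²] + [7×2.112² + 2(6.5³/12 + 6.5×1.138²)] = 281.7 in³.
Direct shear f_v = P/L_w = 38.2 / 20 = 1.91 kip/in (vertical).
Torsion M = P·e = 38.2 × 10 = 382 kip·in.
Critical point at (x, y) = (4.388, 3.5) from centroid. f_tx = M·y/J = 4.747 kip/in; f_ty = M·x/J = 5.95 kip/in.
Resultant f_max = √[f_tx² + (f_v + f_ty)²] = √[4.747² + (1.91 + 5.95)²] = 9.183 kip/in.
Capacity per unit length: r_n/Ω = (1/2.0) × 0.6 × 70 × (0.707 × 0.5) = 7.423 kip/in.
9.183 > 7.423 → NOT adequate.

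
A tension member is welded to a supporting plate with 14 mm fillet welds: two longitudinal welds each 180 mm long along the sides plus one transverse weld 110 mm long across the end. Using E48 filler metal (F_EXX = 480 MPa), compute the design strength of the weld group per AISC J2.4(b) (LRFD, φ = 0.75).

φR_n ≈ 1010 kN

t_e = 0.707 × 14 = 9.898 mm.
R_nwl = 0.6 × 480 × 9.898 × 360 × 10⁻³ = 1026 kN (longitudinal, 2 welds).
R_nwt = 0.6 × 480 × 9.898 × 110 × 10⁻³ = 313.6 kN (transverse, base value).
(i) R_nwl + R_nwt = 1340 kN; (ii) 0.85 R_nwl + 1.5 R_nwt = 1343 kN.
R_n = max = 1343 kN [governs: (ii)]; φR_n = 1007 kN.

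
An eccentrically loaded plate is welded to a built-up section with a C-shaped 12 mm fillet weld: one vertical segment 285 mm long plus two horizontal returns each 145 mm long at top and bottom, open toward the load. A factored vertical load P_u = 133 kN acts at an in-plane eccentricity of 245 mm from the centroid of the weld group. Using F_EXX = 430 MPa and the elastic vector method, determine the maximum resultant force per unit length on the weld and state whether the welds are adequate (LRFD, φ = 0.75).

Total weld length L_w = 575 mm. Treat welds as unit-width lines.
Centroid: x̄ = 2×145×72.5 / 575 = 36.57 mm from the vertical weld.
Polar moment about centroid: J = I_x + I_y = [285³/12 + 2×145×142.5²] + [285×36.57² + 2(145³/12 + 145×35.93²)] = 9082000 mm³.
Direct shear f_v = P/L_w = 133×10³ / 575 = 231.3 N/mm (vertical).
Torsion M = P·e = 133×10³ × 245 = 32585000 N·mm.
Critical point at (x, y) = (108.4, 142.5) from centroid. f_tx = M·y/J = 511.3 N/mm; f_ty = M·x/J = 389.1 N/mm.
Resultant f_max = √[f_tx² + (f_v + f_ty)²] = √[511.3² + (231.3 + 389.1)²] = 803.9 N/mm.
Capacity per unit length: φr_n = 0.75 × 0.6 × 430 × (0.707 × 12) = 1642 N/mm.
803.9 ≤ 1642 → adequate.

f_max ≈ 804 N/mm; adequate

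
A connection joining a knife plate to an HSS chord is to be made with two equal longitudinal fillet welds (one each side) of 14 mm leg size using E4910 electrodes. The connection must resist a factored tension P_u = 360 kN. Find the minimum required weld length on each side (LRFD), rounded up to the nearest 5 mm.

E49XX → F_EXX = 490 MPa.
Throat t_e = 0.707 × 14 = 9.898 mm.
φr_n = 0.75 × 0.6 × 490 × 9.898 × 10⁻³ = 2.183 kN/mm.
L_req = P_u / φr_n = 360 / 2.183 = 164.9 mm total.
Per side: 164.9 / 2 = 82.47 mm.
Round up → use L = 85 mm on each side.

L = 85 mm on each side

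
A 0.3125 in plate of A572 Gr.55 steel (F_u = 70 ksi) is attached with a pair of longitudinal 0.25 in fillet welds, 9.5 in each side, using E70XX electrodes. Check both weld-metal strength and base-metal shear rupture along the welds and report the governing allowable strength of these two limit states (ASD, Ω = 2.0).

E70XX → F_EXX = 70 ksi.
t_e = 0.707 × 0.25 = 0.1767 in; L = 19 in.
Weld metal: R_n/Ω = (1/2.0) × 0.6 × 70 × 0.1767 × 19 = 70.52 kips.
Base metal (shear rupture): R_n/Ω = (1/2.0) × 0.6 × 70 × 0.3125 × 19 = 124.7 kips.
Governing: weld metal.

R_n/Ω ≈ 70.5 kips (weld metal governs)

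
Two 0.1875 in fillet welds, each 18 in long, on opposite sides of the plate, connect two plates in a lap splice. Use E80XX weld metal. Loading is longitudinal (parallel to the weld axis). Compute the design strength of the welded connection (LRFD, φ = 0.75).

E80XX → F_EXX = 80 ksi.
Effective throat t_e = 0.707 × 0.1875 = 0.1326 in.
Total length L = 36 in; A_we = 0.1326 × 36 = 4.772 in².
F_nw = 0.6 F_EXX = 0.6 × 80 = 48 ksi.
φR_n = 0.75 × 48 × 4.772 = 171.8 kips.

φR_n ≈ 172 kips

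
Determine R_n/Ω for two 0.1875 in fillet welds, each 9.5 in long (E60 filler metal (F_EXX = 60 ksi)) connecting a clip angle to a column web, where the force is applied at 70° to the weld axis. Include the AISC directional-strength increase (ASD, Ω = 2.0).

R_n/Ω ≈ 66 kips

t_e = 0.707 × 0.1875 = 0.1326 in; A_we = 0.1326 × 19 = 2.519 in².
Directional factor: 1.0 + 0.5 sin^1.5(70°) = 1.455.
F_nw = 0.6 × 60 × 1.455 = 52.4 ksi.
R_n/Ω = (52.4 × 2.519) / 2.0 = 65.99 kips.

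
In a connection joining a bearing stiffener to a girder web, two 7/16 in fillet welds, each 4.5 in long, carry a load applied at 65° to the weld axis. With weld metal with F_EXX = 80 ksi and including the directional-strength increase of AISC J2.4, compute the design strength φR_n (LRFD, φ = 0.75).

φR_n ≈ 143 kips

t_e = 0.707 × 0.4375 = 0.3093 in; A_we = 0.3093 × 9 = 2.784 in².
Directional factor: 1.0 + 0.5 sin^1.5(65°) = 1.431.
F_nw = 0.6 × 80 × 1.431 = 68.71 ksi.
φR_n = 0.75 × 68.71 × 2.784 = 143.5 kips.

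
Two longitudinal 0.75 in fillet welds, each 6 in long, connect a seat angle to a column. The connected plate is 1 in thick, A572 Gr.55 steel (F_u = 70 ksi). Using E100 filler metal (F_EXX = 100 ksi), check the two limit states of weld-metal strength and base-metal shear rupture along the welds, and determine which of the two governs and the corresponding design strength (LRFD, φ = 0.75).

φR_n ≈ 286 kips (weld metal governs)

t_e = 0.707 × 0.75 = 0.5302 in; L = 12 in.
Weld metal: φR_n = 0.75 × 0.6 × 100 × 0.5302 × 12 = 286.3 kips.
Base metal (shear rupture): φR_n = 0.75 × 0.6 × 70 × 1 × 12 = 378 kips.
Governing: weld metal.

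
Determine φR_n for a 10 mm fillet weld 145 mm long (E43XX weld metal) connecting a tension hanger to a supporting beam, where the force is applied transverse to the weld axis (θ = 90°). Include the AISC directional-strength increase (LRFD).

E43XX → F_EXX = 430 MPa.
t_e = 0.707 × 10 = 7.07 mm; A_we = 7.07 × 145 = 1025 mm².
Directional factor: 1.0 + 0.5 sin^1.5(90°) = 1.5.
F_nw = 0.6 × 430 × 1.5 = 387 MPa.
φR_n = 0.75 × 387 × 1025 × 10⁻³ = 297.5 kN.

φR_n ≈ 298 kN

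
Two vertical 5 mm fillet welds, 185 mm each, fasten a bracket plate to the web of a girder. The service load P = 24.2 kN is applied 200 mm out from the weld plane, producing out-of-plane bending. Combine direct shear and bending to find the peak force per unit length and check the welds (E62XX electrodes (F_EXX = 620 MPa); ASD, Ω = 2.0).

f_max ≈ 429 N/mm; adequate

L_w = 2 × 185 = 370 mm; section modulus (unit throat) S = 2 × L²/6 = 11410 mm².
Direct shear f_v = P/L_w = 24.2×10³/370 = 65.41 N/mm.
Moment M = P × e = 24.2×10³ × 200 = 4840000 N·mm; bending f_b = M/S = 424.3 N/mm.
f_max = √(f_v² + f_b²) = √(65.41² + 424.3²) = 429.3 N/mm.
r_n/Ω = (1/2.0) × 0.6 × 620 × (0.707 × 5) = 657.5 N/mm → adequate.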